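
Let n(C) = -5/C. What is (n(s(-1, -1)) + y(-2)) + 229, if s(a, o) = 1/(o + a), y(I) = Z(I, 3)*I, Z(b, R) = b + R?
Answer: 237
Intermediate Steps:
Z(b, R) = R + b
y(I) = I*(3 + I) (y(I) = (3 + I)*I = I*(3 + I))
s(a, o) = 1/(a + o)
(n(s(-1, -1)) + y(-2)) + 229 = (-5/(1/(-1 - 1)) - 2*(3 - 2)) + 229 = (-5/(1/(-2)) - 2*1) + 229 = (-5/(-½) - 2) + 229 = (-5*(-2) - 2) + 229 = (10 - 2) + 229 = 8 + 229 = 237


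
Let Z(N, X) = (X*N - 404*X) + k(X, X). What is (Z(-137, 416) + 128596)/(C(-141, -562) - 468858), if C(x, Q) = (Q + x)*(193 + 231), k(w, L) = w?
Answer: 48022/383465 ≈ 0.12523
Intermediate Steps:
Z(N, X) = -403*X + N*X (Z(N, X) = (X*N - 404*X) + X = (N*X - 404*X) + X = (-404*X + N*X) + X = -403*X + N*X)
C(x, Q) = 424*Q + 424*x (C(x, Q) = (Q + x)*424 = 424*Q + 424*x)
(Z(-137, 416) + 128596)/(C(-141, -562) - 468858) = (416*(-403 - 137) + 128596)/((424*(-562) + 424*(-141)) - 468858) = (416*(-540) + 128596)/((-238288 - 59784) - 468858) = (-224640 + 128596)/(-298072 - 468858) = -96044/(-766930) = -96044*(-1/766930) = 48022/383465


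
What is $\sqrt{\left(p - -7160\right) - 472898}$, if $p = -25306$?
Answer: $2 i \sqrt{122761} \approx 700.75 i$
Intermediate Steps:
$\sqrt{\left(p - -7160\right) - 472898} = \sqrt{\left(-25306 - -7160\right) - 472898} = \sqrt{\left(-25306 + 7160\right) - 472898} = \sqrt{-18146 - 472898} = \sqrt{-491044} = 2 i \sqrt{122761}$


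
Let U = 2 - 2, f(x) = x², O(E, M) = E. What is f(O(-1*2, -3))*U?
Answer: 0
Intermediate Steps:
U = 0
f(O(-1*2, -3))*U = (-1*2)²*0 = (-2)²*0 = 4*0 = 0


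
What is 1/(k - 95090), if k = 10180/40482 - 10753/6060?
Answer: -40886820/3887989982491 ≈ -1.0516e-5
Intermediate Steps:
k = -62268691/40886820 (k = 10180*(1/40482) - 10753*1/6060 = 5090/20241 - 10753/6060 = -62268691/40886820 ≈ -1.5230)
1/(k - 95090) = 1/(-62268691/40886820 - 95090) = 1/(-3887989982491/40886820) = -40886820/3887989982491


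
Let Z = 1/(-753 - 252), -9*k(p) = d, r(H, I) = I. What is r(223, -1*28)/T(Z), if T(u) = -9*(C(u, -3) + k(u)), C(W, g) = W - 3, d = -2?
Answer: -4690/4189 ≈ -1.1196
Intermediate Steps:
k(p) = 2/9 (k(p) = -1/9*(-2) = 2/9)
Z = -1/1005 (Z = 1/(-1005) = -1/1005 ≈ -0.00099503)
C(W, g) = -3 + W
T(u) = 25 - 9*u (T(u) = -9*((-3 + u) + 2/9) = -9*(-25/9 + u) = 25 - 9*u)
r(223, -1*28)/T(Z) = (-1*28)/(25 - 9*(-1/1005)) = -28/(25 + 3/335) = -28/8378/335 = -28*335/8378 = -4690/4189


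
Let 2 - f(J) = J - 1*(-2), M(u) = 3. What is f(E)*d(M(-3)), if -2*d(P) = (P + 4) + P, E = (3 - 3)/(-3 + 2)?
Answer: 0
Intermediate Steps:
E = 0 (E = 0/(-1) = 0*(-1) = 0)
f(J) = -J (f(J) = 2 - (J - 1*(-2)) = 2 - (J + 2) = 2 - (2 + J) = 2 + (-2 - J) = -J)
d(P) = -2 - P (d(P) = -((P + 4) + P)/2 = -((4 + P) + P)/2 = -(4 + 2*P)/2 = -2 - P)
f(E)*d(M(-3)) = (-1*0)*(-2 - 1*3) = 0*(-2 - 3) = 0*(-5) = 0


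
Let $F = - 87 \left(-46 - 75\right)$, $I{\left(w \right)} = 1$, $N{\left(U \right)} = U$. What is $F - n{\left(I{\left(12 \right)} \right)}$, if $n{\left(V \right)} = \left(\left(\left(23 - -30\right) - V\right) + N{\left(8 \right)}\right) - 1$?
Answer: $10468$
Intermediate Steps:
$n{\left(V \right)} = 60 - V$ ($n{\left(V \right)} = \left(\left(\left(23 - -30\right) - V\right) + 8\right) - 1 = \left(\left(\left(23 + 30\right) - V\right) + 8\right) - 1 = \left(\left(53 - V\right) + 8\right) - 1 = \left(61 - V\right) - 1 = 60 - V$)
$F = 10527$ ($F = \left(-87\right) \left(-121\right) = 10527$)
$F - n{\left(I{\left(12 \right)} \right)} = 10527 - \left(60 - 1\right) = 10527 - 59 = 10468$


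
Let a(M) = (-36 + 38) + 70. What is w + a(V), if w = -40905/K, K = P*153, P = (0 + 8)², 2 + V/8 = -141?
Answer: 73791/1088 ≈ 67.823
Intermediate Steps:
V = -1144 (V = -16 + 8*(-141) = -16 - 1128 = -1144)
P = 64 (P = 8² = 64)
a(M) = 72 (a(M) = 2 + 70 = 72)
K = 9792 (K = 64*153 = 9792)
w = -4545/1088 (w = -40905/9792 = -40905*1/9792 = -4545/1088 ≈ -4.1774)
w + a(V) = -4545/1088 + 72 = 73791/1088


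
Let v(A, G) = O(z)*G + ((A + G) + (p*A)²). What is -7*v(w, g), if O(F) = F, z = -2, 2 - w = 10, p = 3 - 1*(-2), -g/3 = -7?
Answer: -10997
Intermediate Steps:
g = 21 (g = -3*(-7) = 21)
p = 5 (p = 3 + 2 = 5)
w = -8 (w = 2 - 1*10 = 2 - 10 = -8)
v(A, G) = A - G + 25*A² (v(A, G) = -2*G + ((A + G) + (5*A)²) = -2*G + ((A + G) + 25*A²) = -2*G + (A + G + 25*A²) = A - G + 25*A²)
-7*v(w, g) = -7*(-8 - 1*21 + 25*(-8)²) = -7*(-8 - 21 + 25*64) = -7*(-8 - 21 + 1600) = -7*1571 = -10997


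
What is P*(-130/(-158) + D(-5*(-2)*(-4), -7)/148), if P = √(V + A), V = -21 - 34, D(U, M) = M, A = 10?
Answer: 27201*I*√5/11692 ≈ 5.2021*I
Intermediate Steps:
V = -55
P = 3*I*√5 (P = √(-55 + 10) = √(-45) = 3*I*√5 ≈ 6.7082*I)
P*(-130/(-158) + D(-5*(-2)*(-4), -7)/148) = (3*I*√5)*(-130/(-158) - 7/148) = (3*I*√5)*(-130*(-1/158) - 7*1/148) = (3*I*√5)*(65/79 - 7/148) = (3*I*√5)*(9067/11692) = 27201*I*√5/11692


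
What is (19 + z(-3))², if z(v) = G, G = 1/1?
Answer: 400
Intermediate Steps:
G = 1
z(v) = 1
(19 + z(-3))² = (19 + 1)² = 20² = 400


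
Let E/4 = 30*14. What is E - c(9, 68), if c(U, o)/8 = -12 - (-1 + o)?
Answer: 2312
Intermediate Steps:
c(U, o) = -88 - 8*o (c(U, o) = 8*(-12 - (-1 + o)) = 8*(-12 + (1 - o)) = 8*(-11 - o) = -88 - 8*o)
E = 1680 (E = 4*(30*14) = 4*420 = 1680)
E - c(9, 68) = 1680 - (-88 - 8*68) = 1680 - (-88 - 544) = 1680 - 1*(-632) = 1680 + 632 = 2312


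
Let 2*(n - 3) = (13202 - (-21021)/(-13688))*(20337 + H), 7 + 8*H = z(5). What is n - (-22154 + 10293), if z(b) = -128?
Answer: 29375412963667/219008 ≈ 1.3413e+8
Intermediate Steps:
H = -135/8 (H = -7/8 + (⅛)*(-128) = -7/8 - 16 = -135/8 ≈ -16.875)
n = 29372815309779/219008 (n = 3 + ((13202 - (-21021)/(-13688))*(20337 - 135/8))/2 = 3 + ((13202 - (-21021)*(-1)/13688)*(162561/8))/2 = 3 + ((13202 - 1*21021/13688)*(162561/8))/2 = 3 + ((13202 - 21021/13688)*(162561/8))/2 = 3 + ((180687955/13688)*(162561/8))/2 = 3 + (½)*(29372814652755/109504) = 3 + 29372814652755/219008 = 29372815309779/219008 ≈ 1.3412e+8)
n - (-22154 + 10293) = 29372815309779/219008 - (-22154 + 10293) = 29372815309779/219008 - 1*(-11861) = 29372815309779/219008 + 11861 = 29375412963667/219008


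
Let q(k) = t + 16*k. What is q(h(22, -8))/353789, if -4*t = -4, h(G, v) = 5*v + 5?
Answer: -559/353789 ≈ -0.0015800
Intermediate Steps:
h(G, v) = 5 + 5*v
t = 1 (t = -¼*(-4) = 1)
q(k) = 1 + 16*k
q(h(22, -8))/353789 = (1 + 16*(5 + 5*(-8)))/353789 = (1 + 16*(5 - 40))*(1/353789) = (1 + 16*(-35))*(1/353789) = (1 - 560)*(1/353789) = -559*1/353789 = -559/353789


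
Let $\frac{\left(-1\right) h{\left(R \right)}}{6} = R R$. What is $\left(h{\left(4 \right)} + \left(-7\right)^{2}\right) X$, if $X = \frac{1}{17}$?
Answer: $- \frac{47}{17} \approx -2.7647$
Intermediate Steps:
$h{\left(R \right)} = - 6 R^{2}$ ($h{\left(R \right)} = - 6 R R = - 6 R^{2}$)
$X = \frac{1}{17} \approx 0.058824$
$\left(h{\left(4 \right)} + \left(-7\right)^{2}\right) X = \left(- 6 \cdot 4^{2} + \left(-7\right)^{2}\right) \frac{1}{17} = \left(\left(-6\right) 16 + 49\right) \frac{1}{17} = \left(-96 + 49\right) \frac{1}{17} = \left(-47\right) \frac{1}{17} = - \frac{47}{17}$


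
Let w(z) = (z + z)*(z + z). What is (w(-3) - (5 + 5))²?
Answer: 676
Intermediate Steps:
w(z) = 4*z² (w(z) = (2*z)*(2*z) = 4*z²)
(w(-3) - (5 + 5))² = (4*(-3)² - (5 + 5))² = (4*9 - 1*10)² = (36 - 10)² = 26² = 676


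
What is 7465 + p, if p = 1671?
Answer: 9136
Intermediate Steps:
7465 + p = 7465 + 1671 = 9136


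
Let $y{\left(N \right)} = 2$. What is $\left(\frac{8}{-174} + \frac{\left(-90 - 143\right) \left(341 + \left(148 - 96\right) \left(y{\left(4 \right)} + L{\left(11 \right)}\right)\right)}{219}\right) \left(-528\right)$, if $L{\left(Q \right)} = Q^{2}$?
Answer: $\frac{8011907376}{2117} \approx 3.7846 \cdot 10^{6}$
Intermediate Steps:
$\left(\frac{8}{-174} + \frac{\left(-90 - 143\right) \left(341 + \left(148 - 96\right) \left(y{\left(4 \right)} + L{\left(11 \right)}\right)\right)}{219}\right) \left(-528\right) = \left(\frac{8}{-174} + \frac{\left(-90 - 143\right) \left(341 + \left(148 - 96\right) \left(2 + 11^{2}\right)\right)}{219}\right) \left(-528\right) = \left(8 \left(- \frac{1}{174}\right) + - 233 \left(341 + 52 \left(2 + 121\right)\right) \frac{1}{219}\right) \left(-528\right) = \left(- \frac{4}{87} + - 233 \left(341 + 52 \cdot 123\right) \frac{1}{219}\right) \left(-528\right) = \left(- \frac{4}{87} + - 233 \left(341 + 6396\right) \frac{1}{219}\right) \left(-528\right) = \left(- \frac{4}{87} + \left(-233\right) 6737 \cdot \frac{1}{219}\right) \left(-528\right) = \left(- \frac{4}{87} - \frac{1569721}{219}\right) \left(-528\right) = \left(- \frac{15174067}{2117}\right) \left(-528\right) = \frac{8011907376}{2117}$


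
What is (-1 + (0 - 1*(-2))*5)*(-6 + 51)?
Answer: 405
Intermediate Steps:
(-1 + (0 - 1*(-2))*5)*(-6 + 51) = (-1 + (0 + 2)*5)*45 = (-1 + 2*5)*45 = (-1 + 10)*45 = 9*45 = 405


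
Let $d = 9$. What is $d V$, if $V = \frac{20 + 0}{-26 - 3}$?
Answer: $- \frac{180}{29} \approx -6.2069$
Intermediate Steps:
$V = - \frac{20}{29}$ ($V = \frac{20}{-29} = 20 \left(- \frac{1}{29}\right) = - \frac{20}{29} \approx -0.68966$)
$d V = 9 \left(- \frac{20}{29}\right) = - \frac{180}{29}$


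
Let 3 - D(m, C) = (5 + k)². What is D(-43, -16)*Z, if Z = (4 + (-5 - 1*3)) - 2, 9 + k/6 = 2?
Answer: 8196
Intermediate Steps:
k = -42 (k = -54 + 6*2 = -54 + 12 = -42)
D(m, C) = -1366 (D(m, C) = 3 - (5 - 42)² = 3 - 1*(-37)² = 3 - 1*1369 = 3 - 1369 = -1366)
Z = -6 (Z = (4 + (-5 - 3)) - 2 = (4 - 8) - 2 = -4 - 2 = -6)
D(-43, -16)*Z = -1366*(-6) = 8196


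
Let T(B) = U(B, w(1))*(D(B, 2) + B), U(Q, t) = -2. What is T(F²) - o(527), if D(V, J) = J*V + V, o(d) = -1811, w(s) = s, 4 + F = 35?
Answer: -5877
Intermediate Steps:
F = 31 (F = -4 + 35 = 31)
D(V, J) = V + J*V
T(B) = -8*B (T(B) = -2*(B*(1 + 2) + B) = -2*(B*3 + B) = -2*(3*B + B) = -8*B)
T(F²) - o(527) = -8*31² - 1*(-1811) = -8*961 + 1811 = -7688 + 1811 = -5877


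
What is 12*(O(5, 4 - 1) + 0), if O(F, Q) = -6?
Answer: -72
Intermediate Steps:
12*(O(5, 4 - 1) + 0) = 12*(-6 + 0) = 12*(-6) = -72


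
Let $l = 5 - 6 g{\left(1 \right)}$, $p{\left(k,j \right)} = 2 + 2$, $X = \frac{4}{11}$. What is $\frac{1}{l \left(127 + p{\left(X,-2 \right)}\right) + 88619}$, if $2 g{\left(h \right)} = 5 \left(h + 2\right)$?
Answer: $\frac{1}{83379} \approx 1.1993 \cdot 10^{-5}$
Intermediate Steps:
$g{\left(h \right)} = 5 + \frac{5 h}{2}$ ($g{\left(h \right)} = \frac{5 \left(h + 2\right)}{2} = \frac{5 \left(2 + h\right)}{2} = \frac{10 + 5 h}{2} = 5 + \frac{5 h}{2}$)
$X = \frac{4}{11}$ ($X = 4 \cdot \frac{1}{11} = \frac{4}{11} \approx 0.36364$)
$p{\left(k,j \right)} = 4$
$l = -40$ ($l = 5 - 6 \left(5 + \frac{5}{2} \cdot 1\right) = 5 - 6 \left(5 + \frac{5}{2}\right) = 5 - 45 = -40$)
$\frac{1}{l \left(127 + p{\left(X,-2 \right)}\right) + 88619} = \frac{1}{- 40 \left(127 + 4\right) + 88619} = \frac{1}{\left(-40\right) 131 + 88619} = \frac{1}{-5240 + 88619} = \frac{1}{83379}$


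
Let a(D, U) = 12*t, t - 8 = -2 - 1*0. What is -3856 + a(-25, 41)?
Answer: -3784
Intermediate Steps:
t = 6 (t = 8 + (-2 - 1*0) = 8 + (-2 + 0) = 8 - 2 = 6)
a(D, U) = 72 (a(D, U) = 12*6 = 72)
-3856 + a(-25, 41) = -3856 + 72 = -3784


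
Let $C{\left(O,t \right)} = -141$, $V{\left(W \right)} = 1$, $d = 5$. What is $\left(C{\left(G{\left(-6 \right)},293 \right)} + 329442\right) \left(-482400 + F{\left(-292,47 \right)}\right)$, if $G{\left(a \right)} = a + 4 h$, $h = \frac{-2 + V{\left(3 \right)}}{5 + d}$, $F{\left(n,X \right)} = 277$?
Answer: $-158763586023$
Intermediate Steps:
$h = - \frac{1}{10}$ ($h = \frac{-2 + 1}{5 + 5} = - \frac{1}{10} \approx -0.1$)
$G{\left(a \right)} = - \frac{2}{5} + a$ ($G{\left(a \right)} = a + 4 \left(- \frac{1}{10}\right) = a - \frac{2}{5} = - \frac{2}{5} + a$)
$\left(C{\left(G{\left(-6 \right)},293 \right)} + 329442\right) \left(-482400 + F{\left(-292,47 \right)}\right) = \left(-141 + 329442\right) \left(-482400 + 277\right) = 329301 \left(-482123\right) = -158763586023$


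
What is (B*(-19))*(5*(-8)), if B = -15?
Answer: -11400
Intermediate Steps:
(B*(-19))*(5*(-8)) = (-15*(-19))*(5*(-8)) = 285*(-40) = -11400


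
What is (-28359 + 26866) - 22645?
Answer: -24138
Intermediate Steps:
(-28359 + 26866) - 22645 = -1493 - 22645 = -24138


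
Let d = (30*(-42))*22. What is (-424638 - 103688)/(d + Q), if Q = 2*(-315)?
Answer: 264163/14175 ≈ 18.636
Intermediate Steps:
Q = -630
d = -27720 (d = -1260*22 = -27720)
(-424638 - 103688)/(d + Q) = (-424638 - 103688)/(-27720 - 630) = -528326/(-28350) = -528326*(-1/28350) = 264163/14175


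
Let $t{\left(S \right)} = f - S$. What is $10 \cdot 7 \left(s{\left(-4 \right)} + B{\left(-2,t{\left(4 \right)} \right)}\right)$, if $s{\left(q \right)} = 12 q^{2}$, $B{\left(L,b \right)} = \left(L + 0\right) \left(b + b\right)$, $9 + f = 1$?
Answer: $16800$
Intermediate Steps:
$f = -8$ ($f = -9 + 1 = -8$)
$t{\left(S \right)} = -8 - S$
$B{\left(L,b \right)} = 2 L b$ ($B{\left(L,b \right)} = L 2 b = 2 L b$)
$10 \cdot 7 \left(s{\left(-4 \right)} + B{\left(-2,t{\left(4 \right)} \right)}\right) = 10 \cdot 7 \left(12 \left(-4\right)^{2} + 2 \left(-2\right) \left(-8 - 4\right)\right) = 70 \left(12 \cdot 16 + 2 \left(-2\right) \left(-8 - 4\right)\right) = 70 \left(192 + 2 \left(-2\right) \left(-12\right)\right) = 70 \left(192 + 48\right) = 70 \cdot 240 = 16800$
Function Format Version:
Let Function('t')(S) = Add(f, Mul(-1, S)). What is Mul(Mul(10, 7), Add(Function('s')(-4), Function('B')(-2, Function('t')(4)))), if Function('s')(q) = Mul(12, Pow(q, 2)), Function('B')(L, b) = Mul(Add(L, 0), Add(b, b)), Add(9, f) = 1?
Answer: 16800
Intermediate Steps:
f = -8 (f = Add(-9, 1) = -8)
Function('t')(S) = Add(-8, Mul(-1, S))
Function('B')(L, b) = Mul(2, L, b) (Function('B')(L, b) = Mul(L, Mul(2, b)) = Mul(2, L, b))
Mul(Mul(10, 7), Add(Function('s')(-4), Function('B')(-2, Function('t')(4)))) = Mul(Mul(10, 7), Add(Mul(12, Pow(-4, 2)), Mul(2, -2, Add(-8, Mul(-1, 4))))) = Mul(70, Add(Mul(12, 16), Mul(2, -2, Add(-8, -4)))) = Mul(70, Add(192, Mul(2, -2, -12))) = Mul(70, Add(192, 48)) = Mul(70, 240) = 16800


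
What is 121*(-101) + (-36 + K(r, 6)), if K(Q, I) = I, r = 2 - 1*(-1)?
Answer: -12251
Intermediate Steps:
r = 3 (r = 2 + 1 = 3)
121*(-101) + (-36 + K(r, 6)) = 121*(-101) + (-36 + 6) = -12221 - 30 = -12251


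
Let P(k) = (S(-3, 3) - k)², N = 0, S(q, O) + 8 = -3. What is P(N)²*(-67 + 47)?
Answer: -292820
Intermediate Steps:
S(q, O) = -11 (S(q, O) = -8 - 3 = -11)
P(k) = (-11 - k)²
P(N)²*(-67 + 47) = ((11 + 0)²)²*(-67 + 47) = (11²)²*(-20) = 121²*(-20) = 14641*(-20) = -292820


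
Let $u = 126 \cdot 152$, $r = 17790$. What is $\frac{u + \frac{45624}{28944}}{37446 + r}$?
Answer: $\frac{23099213}{66614616} \approx 0.34676$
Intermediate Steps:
$u = 19152$
$\frac{u + \frac{45624}{28944}}{37446 + r} = \frac{19152 + \frac{45624}{28944}}{37446 + 17790} = \frac{19152 + 45624 \cdot \frac{1}{28944}}{55236} = \left(19152 + \frac{1901}{1206}\right) \frac{1}{55236} = \frac{23099213}{1206} \cdot \frac{1}{55236} = \frac{23099213}{66614616}$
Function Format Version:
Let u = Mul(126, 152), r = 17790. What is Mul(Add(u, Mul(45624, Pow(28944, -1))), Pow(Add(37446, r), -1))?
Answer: Rational(23099213, 66614616) ≈ 0.34676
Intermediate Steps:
u = 19152
Mul(Add(u, Mul(45624, Pow(28944, -1))), Pow(Add(37446, r), -1)) = Mul(Add(19152, Mul(45624, Pow(28944, -1))), Pow(Add(37446, 17790), -1)) = Mul(Add(19152, Mul(45624, Rational(1, 28944))), Pow(55236, -1)) = Mul(Add(19152, Rational(1901, 1206)), Rational(1, 55236)) = Mul(Rational(23099213, 1206), Rational(1, 55236)) = Rational(23099213, 66614616)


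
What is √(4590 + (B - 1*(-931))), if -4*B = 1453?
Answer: 23*√39/2 ≈ 71.818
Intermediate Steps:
B = -1453/4 (B = -¼*1453 = -1453/4 ≈ -363.25)
√(4590 + (B - 1*(-931))) = √(4590 + (-1453/4 - 1*(-931))) = √(4590 + (-1453/4 + 931)) = √(4590 + 2271/4) = √(20631/4) = 23*√39/2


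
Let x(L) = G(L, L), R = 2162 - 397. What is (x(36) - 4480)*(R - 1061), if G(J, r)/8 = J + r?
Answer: -2748416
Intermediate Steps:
R = 1765
G(J, r) = 8*J + 8*r (G(J, r) = 8*(J + r) = 8*J + 8*r)
x(L) = 16*L (x(L) = 8*L + 8*L = 16*L)
(x(36) - 4480)*(R - 1061) = (16*36 - 4480)*(1765 - 1061) = (576 - 4480)*704 = -3904*704 = -2748416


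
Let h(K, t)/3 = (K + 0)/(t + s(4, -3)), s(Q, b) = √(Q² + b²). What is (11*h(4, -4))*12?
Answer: 1584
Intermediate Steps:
h(K, t) = 3*K/(5 + t) (h(K, t) = 3*((K + 0)/(t + √(4² + (-3)²))) = 3*(K/(t + √(16 + 9))) = 3*(K/(t + √25)) = 3*(K/(t + 5)) = 3*(K/(5 + t)) = 3*K/(5 + t))
(11*h(4, -4))*12 = (11*(3*4/(5 - 4)))*12 = (11*(3*4/1))*12 = (11*(3*4*1))*12 = (11*12)*12 = 132*12 = 1584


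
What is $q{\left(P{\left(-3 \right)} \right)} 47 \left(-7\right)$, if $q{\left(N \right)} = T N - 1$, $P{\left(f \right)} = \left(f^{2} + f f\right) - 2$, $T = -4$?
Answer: $21385$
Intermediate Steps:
$P{\left(f \right)} = -2 + 2 f^{2}$ ($P{\left(f \right)} = \left(f^{2} + f^{2}\right) - 2 = 2 f^{2} - 2 = -2 + 2 f^{2}$)
$q{\left(N \right)} = -1 - 4 N$ ($q{\left(N \right)} = - 4 N - 1 = -1 - 4 N$)
$q{\left(P{\left(-3 \right)} \right)} 47 \left(-7\right) = \left(-1 - 4 \left(-2 + 2 \left(-3\right)^{2}\right)\right) 47 \left(-7\right) = \left(-1 - 4 \left(-2 + 2 \cdot 9\right)\right) 47 \left(-7\right) = \left(-1 - 4 \left(-2 + 18\right)\right) 47 \left(-7\right) = \left(-1 - 64\right) 47 \left(-7\right) = \left(-65\right) 47 \left(-7\right) = \left(-3055\right) \left(-7\right) = 21385$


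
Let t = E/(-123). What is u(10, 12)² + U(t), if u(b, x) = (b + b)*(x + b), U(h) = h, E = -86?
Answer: 23812886/123 ≈ 1.9360e+5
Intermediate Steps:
t = 86/123 (t = -86/(-123) = -86*(-1/123) = 86/123 ≈ 0.69919)
u(b, x) = 2*b*(b + x) (u(b, x) = (2*b)*(b + x) = 2*b*(b + x))
u(10, 12)² + U(t) = (2*10*(10 + 12))² + 86/123 = (2*10*22)² + 86/123 = 440² + 86/123 = 193600 + 86/123 = 23812886/123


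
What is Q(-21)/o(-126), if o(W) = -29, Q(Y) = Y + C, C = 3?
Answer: 18/29 ≈ 0.62069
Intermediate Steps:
Q(Y) = 3 + Y (Q(Y) = Y + 3 = 3 + Y)
Q(-21)/o(-126) = (3 - 21)/(-29) = -18*(-1/29) = 18/29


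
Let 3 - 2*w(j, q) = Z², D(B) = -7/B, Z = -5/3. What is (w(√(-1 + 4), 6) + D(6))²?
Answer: 361/324 ≈ 1.1142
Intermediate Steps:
Z = -5/3 (Z = -5*⅓ = -5/3 ≈ -1.6667)
w(j, q) = ⅑ (w(j, q) = 3/2 - (-5/3)²/2 = 3/2 - ½*25/9 = 3/2 - 25/18 = ⅑)
(w(√(-1 + 4), 6) + D(6))² = (⅑ - 7/6)² = (-19/18)² = 361/324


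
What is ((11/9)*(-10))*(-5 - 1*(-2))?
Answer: 110/3 ≈ 36.667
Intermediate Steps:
((11/9)*(-10))*(-5 - 1*(-2)) = ((11*(⅑))*(-10))*(-5 + 2) = ((11/9)*(-10))*(-3) = -110/9*(-3) = 110/3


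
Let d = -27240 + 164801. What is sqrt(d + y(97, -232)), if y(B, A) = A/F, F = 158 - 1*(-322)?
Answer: sqrt(123804465)/30 ≈ 370.89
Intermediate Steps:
F = 480 (F = 158 + 322 = 480)
y(B, A) = A/480
d = 137561
sqrt(d + y(97, -232)) = sqrt(137561 + (1/480)*(-232)) = sqrt(137561 - 29/60) = sqrt(8253631/60) = sqrt(123804465)/30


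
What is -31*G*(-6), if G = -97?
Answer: -18042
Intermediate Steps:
-31*G*(-6) = -31*(-97)*(-6) = 3007*(-6) = -18042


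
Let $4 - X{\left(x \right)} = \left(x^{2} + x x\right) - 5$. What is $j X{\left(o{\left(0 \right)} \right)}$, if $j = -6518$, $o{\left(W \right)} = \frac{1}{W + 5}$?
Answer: $- \frac{1453514}{25} \approx -58141.0$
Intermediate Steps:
$o{\left(W \right)} = \frac{1}{5 + W}$
$X{\left(x \right)} = 9 - 2 x^{2}$ ($X{\left(x \right)} = 4 - \left(\left(x^{2} + x x\right) - 5\right) = 4 - \left(\left(x^{2} + x^{2}\right) - 5\right) = 4 - \left(2 x^{2} - 5\right) = 4 - \left(-5 + 2 x^{2}\right) = 9 - 2 x^{2}$)
$j X{\left(o{\left(0 \right)} \right)} = - 6518 \left(9 - 2 \left(\frac{1}{5 + 0}\right)^{2}\right) = - 6518 \left(9 - 2 \left(\frac{1}{5}\right)^{2}\right) = - 6518 \left(9 - \frac{2}{25}\right) = \left(-6518\right) \frac{223}{25} = - \frac{1453514}{25}$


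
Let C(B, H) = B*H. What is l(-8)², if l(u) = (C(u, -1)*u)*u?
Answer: 262144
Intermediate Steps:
l(u) = -u³ (l(u) = ((u*(-1))*u)*u = ((-u)*u)*u = (-u²)*u = -u³)
l(-8)² = (-1*(-8)³)² = (-1*(-512))² = 512² = 262144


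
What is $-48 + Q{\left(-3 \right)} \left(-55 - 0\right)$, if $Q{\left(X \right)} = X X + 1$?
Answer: $-598$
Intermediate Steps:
$Q{\left(X \right)} = 1 + X^{2}$ ($Q{\left(X \right)} = X^{2} + 1 = 1 + X^{2}$)
$-48 + Q{\left(-3 \right)} \left(-55 - 0\right) = -48 + \left(1 + \left(-3\right)^{2}\right) \left(-55 - 0\right) = -48 + \left(1 + 9\right) \left(-55 + 0\right) = -48 + 10 \left(-55\right) = -48 - 550 = -598$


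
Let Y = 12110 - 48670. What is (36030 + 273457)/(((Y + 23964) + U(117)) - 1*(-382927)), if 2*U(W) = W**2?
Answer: 618974/754351 ≈ 0.82054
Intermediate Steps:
Y = -36560
U(W) = W**2/2
(36030 + 273457)/(((Y + 23964) + U(117)) - 1*(-382927)) = (36030 + 273457)/(((-36560 + 23964) + (1/2)*117**2) - 1*(-382927)) = 309487/((-12596 + (1/2)*13689) + 382927) = 309487/((-12596 + 13689/2) + 382927) = 309487/(-11503/2 + 382927) = 309487/(754351/2) = 309487*(2/754351) = 618974/754351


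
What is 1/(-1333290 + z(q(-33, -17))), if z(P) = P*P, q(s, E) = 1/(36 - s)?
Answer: -4761/6347793689 ≈ -7.5002e-7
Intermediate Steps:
z(P) = P**2
1/(-1333290 + z(q(-33, -17))) = 1/(-1333290 + (-1/(-36 - 33))**2) = 1/(-1333290 + (-1/(-69))**2) = 1/(-1333290 + (-1*(-1/69))**2) = 1/(-1333290 + (1/69)**2) = 1/(-1333290 + 1/4761) = 1/(-6347793689/4761) = -4761/6347793689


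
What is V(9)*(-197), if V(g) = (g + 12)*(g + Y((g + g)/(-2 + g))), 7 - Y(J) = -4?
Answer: -82740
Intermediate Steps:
Y(J) = 11 (Y(J) = 7 - 1*(-4) = 7 + 4 = 11)
V(g) = (11 + g)*(12 + g) (V(g) = (g + 12)*(g + 11) = (12 + g)*(11 + g) = (11 + g)*(12 + g))
V(9)*(-197) = (132 + 9**2 + 23*9)*(-197) = (132 + 81 + 207)*(-197) = 420*(-197) = -82740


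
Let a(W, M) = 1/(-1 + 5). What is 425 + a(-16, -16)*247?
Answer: 1947/4 ≈ 486.75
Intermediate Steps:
a(W, M) = ¼ (a(W, M) = 1/4 = ¼)
425 + a(-16, -16)*247 = 425 + (¼)*247 = 425 + 247/4 = 1947/4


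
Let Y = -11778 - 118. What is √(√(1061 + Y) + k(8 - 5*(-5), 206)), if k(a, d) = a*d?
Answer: √(6798 + I*√10835) ≈ 82.452 + 0.6312*I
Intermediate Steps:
Y = -11896
√(√(1061 + Y) + k(8 - 5*(-5), 206)) = √(√(1061 - 11896) + (8 - 5*(-5))*206) = √(√(-10835) + (8 + 25)*206) = √(I*√10835 + 33*206) = √(I*√10835 + 6798) = √(6798 + I*√10835)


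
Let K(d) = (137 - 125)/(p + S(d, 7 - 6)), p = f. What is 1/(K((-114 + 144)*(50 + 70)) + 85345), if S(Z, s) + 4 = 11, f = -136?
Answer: 43/3669831 ≈ 1.1717e-5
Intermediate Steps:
S(Z, s) = 7 (S(Z, s) = -4 + 11 = 7)
p = -136
K(d) = -4/43 (K(d) = (137 - 125)/(-136 + 7) = 12/(-129) = 12*(-1/129) = -4/43)
1/(K((-114 + 144)*(50 + 70)) + 85345) = 1/(-4/43 + 85345) = 1/(3669831/43) = 43/3669831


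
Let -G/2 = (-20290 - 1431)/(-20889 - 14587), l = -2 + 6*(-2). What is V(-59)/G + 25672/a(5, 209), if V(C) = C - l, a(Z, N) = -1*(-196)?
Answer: 25502524/152047 ≈ 167.73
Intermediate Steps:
l = -14 (l = -2 - 12 = -14)
G = -3103/2534 (G = -2*(-20290 - 1431)/(-20889 - 14587) = -(-43442)/(-35476) = -(-43442)*(-1)/35476 = -2*3103/5068 = -3103/2534 ≈ -1.2245)
a(Z, N) = 196
V(C) = 14 + C (V(C) = C - 1*(-14) = C + 14 = 14 + C)
V(-59)/G + 25672/a(5, 209) = (14 - 59)/(-3103/2534) + 25672/196 = -45*(-2534/3103) + 25672*(1/196) = 114030/3103 + 6418/49 = 25502524/152047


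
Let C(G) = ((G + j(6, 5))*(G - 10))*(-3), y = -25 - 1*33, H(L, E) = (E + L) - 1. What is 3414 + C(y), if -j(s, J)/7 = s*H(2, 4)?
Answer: -51258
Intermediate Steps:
H(L, E) = -1 + E + L
y = -58 (y = -25 - 33 = -58)
j(s, J) = -35*s (j(s, J) = -7*s*(-1 + 4 + 2) = -7*s*5 = -35*s)
C(G) = -3*(-210 + G)*(-10 + G) (C(G) = ((G - 35*6)*(G - 10))*(-3) = ((G - 210)*(-10 + G))*(-3) = ((-210 + G)*(-10 + G))*(-3) = -3*(-210 + G)*(-10 + G))
3414 + C(y) = 3414 + (-6300 - 3*(-58)² + 660*(-58)) = 3414 + (-6300 - 3*3364 - 38280) = 3414 + (-6300 - 10092 - 38280) = 3414 - 54672 = -51258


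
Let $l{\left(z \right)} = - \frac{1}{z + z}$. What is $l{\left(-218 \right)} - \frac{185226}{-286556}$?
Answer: $\frac{20261273}{31234604} \approx 0.64868$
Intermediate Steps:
$l{\left(z \right)} = - \frac{1}{2 z}$
$l{\left(-218 \right)} - \frac{185226}{-286556} = - \frac{1}{2 \left(-218\right)} - \frac{185226}{-286556} = \left(- \frac{1}{2}\right) \left(- \frac{1}{218}\right) - - \frac{92613}{143278} = \frac{1}{436} + \frac{92613}{143278} = \frac{20261273}{31234604}$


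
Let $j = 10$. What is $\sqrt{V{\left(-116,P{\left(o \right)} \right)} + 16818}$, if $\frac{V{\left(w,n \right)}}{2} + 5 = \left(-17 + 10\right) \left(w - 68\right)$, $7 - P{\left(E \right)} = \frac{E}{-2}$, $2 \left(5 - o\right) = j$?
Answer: $2 \sqrt{4846} \approx 139.23$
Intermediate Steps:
$o = 0$ ($o = 5 - 5 = 0$)
$P{\left(E \right)} = 7 + \frac{E}{2}$ ($P{\left(E \right)} = 7 - \frac{E}{-2} = 7 - E \left(- \frac{1}{2}\right) = 7 - - \frac{E}{2} = 7 + \frac{E}{2}$)
$V{\left(w,n \right)} = 942 - 14 w$ ($V{\left(w,n \right)} = -10 + 2 \left(-17 + 10\right) \left(w - 68\right) = -10 + 2 \left(- 7 \left(-68 + w\right)\right) = -10 + 2 \left(476 - 7 w\right) = -10 - \left(-952 + 14 w\right) = 942 - 14 w$)
$\sqrt{V{\left(-116,P{\left(o \right)} \right)} + 16818} = \sqrt{\left(942 - -1624\right) + 16818} = \sqrt{\left(942 + 1624\right) + 16818} = \sqrt{2566 + 16818} = \sqrt{19384} = 2 \sqrt{4846}$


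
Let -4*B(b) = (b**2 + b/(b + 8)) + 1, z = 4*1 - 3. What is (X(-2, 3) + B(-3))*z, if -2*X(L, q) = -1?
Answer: -37/20 ≈ -1.8500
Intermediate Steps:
X(L, q) = 1/2 (X(L, q) = -1/2*(-1) = 1/2)
z = 1 (z = 4 - 3 = 1)
B(b) = -1/4 - b**2/4 - b/(4*(8 + b)) (B(b) = -((b**2 + b/(b + 8)) + 1)/4 = -((b**2 + b/(8 + b)) + 1)/4 = -(1 + b**2 + b/(8 + b))/4 = -1/4 - b**2/4 - b/(4*(8 + b)))
(X(-2, 3) + B(-3))*z = (1/2 + (-8 - 1*(-3)**3 - 8*(-3)**2 - 2*(-3))/(4*(8 - 3)))*1 = (1/2 + (1/4)*(-8 - 1*(-27) - 8*9 + 6)/5)*1 = (1/2 + (1/4)*(1/5)*(-8 + 27 - 72 + 6))*1 = (1/2 + (1/4)*(1/5)*(-47))*1 = (1/2 - 47/20)*1 = -37/20*1 = -37/20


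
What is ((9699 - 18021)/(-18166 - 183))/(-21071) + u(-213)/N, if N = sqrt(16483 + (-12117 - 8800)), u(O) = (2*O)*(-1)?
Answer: -438/20349041 - 71*I*sqrt(4434)/739 ≈ -2.1524e-5 - 6.3975*I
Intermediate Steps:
u(O) = -2*O
N = I*sqrt(4434) (N = sqrt(16483 - 20917) = sqrt(-4434) = I*sqrt(4434) ≈ 66.588*I)
((9699 - 18021)/(-18166 - 183))/(-21071) + u(-213)/N = ((9699 - 18021)/(-18166 - 183))/(-21071) + (-2*(-213))/((I*sqrt(4434))) = -8322/(-18349)*(-1/21071) + 426*(-I*sqrt(4434)/4434) = -8322*(-1/18349)*(-1/21071) - 71*I*sqrt(4434)/739 = (8322/18349)*(-1/21071) - 71*I*sqrt(4434)/739 = -438/20349041 - 71*I*sqrt(4434)/739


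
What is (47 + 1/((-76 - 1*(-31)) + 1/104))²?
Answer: 48315996481/21893041 ≈ 2206.9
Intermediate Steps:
(47 + 1/((-76 - 1*(-31)) + 1/104))² = (47 + 1/((-76 + 31) + 1/104))² = (47 + 1/(-45 + 1/104))² = (47 + 1/(-4679/104))² = (47 - 104/4679)² = (219809/4679)² = 48315996481/21893041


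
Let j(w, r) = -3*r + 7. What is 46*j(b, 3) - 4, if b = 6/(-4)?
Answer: -96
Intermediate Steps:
b = -3/2 (b = 6*(-¼) = -3/2 ≈ -1.5000)
j(w, r) = 7 - 3*r
46*j(b, 3) - 4 = 46*(7 - 3*3) - 4 = 46*(7 - 9) - 4 = 46*(-2) - 4 = -92 - 4 = -96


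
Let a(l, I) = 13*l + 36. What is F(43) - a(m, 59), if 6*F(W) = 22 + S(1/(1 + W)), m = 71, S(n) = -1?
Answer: -1911/2 ≈ -955.50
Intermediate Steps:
F(W) = 7/2 (F(W) = (22 - 1)/6 = (⅙)*21 = 7/2)
a(l, I) = 36 + 13*l
F(43) - a(m, 59) = 7/2 - (36 + 13*71) = 7/2 - (36 + 923) = 7/2 - 1*959 = 7/2 - 959 = -1911/2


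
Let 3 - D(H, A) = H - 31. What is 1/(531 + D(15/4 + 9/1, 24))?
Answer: 4/2209 ≈ 0.0018108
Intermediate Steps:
D(H, A) = 34 - H (D(H, A) = 3 - (H - 31) = 3 - (-31 + H) = 3 + (31 - H) = 34 - H)
1/(531 + D(15/4 + 9/1, 24)) = 1/(531 + (34 - (15/4 + 9/1))) = 1/(531 + (34 - (15*(¼) + 9*1))) = 1/(531 + (34 - (15/4 + 9))) = 1/(531 + (34 - 1*51/4)) = 1/(531 + (34 - 51/4)) = 1/(531 + 85/4) = 1/(2209/4) = 4/2209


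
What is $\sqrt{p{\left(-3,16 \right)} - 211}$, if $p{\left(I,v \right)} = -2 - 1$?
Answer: $i \sqrt{214} \approx 14.629 i$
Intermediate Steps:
$p{\left(I,v \right)} = -3$ ($p{\left(I,v \right)} = -2 - 1 = -3$)
$\sqrt{p{\left(-3,16 \right)} - 211} = \sqrt{-3 - 211} = \sqrt{-214} = i \sqrt{214}$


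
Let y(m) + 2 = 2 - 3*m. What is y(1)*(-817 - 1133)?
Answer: 5850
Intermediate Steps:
y(m) = -3*m (y(m) = -2 + (2 - 3*m) = -3*m)
y(1)*(-817 - 1133) = (-3*1)*(-817 - 1133) = -3*(-1950) = 5850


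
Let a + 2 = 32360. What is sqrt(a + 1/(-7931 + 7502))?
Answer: sqrt(5955198249)/429 ≈ 179.88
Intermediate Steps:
a = 32358 (a = -2 + 32360 = 32358)
sqrt(a + 1/(-7931 + 7502)) = sqrt(32358 + 1/(-7931 + 7502)) = sqrt(32358 + 1/(-429)) = sqrt(32358 - 1/429) = sqrt(13881581/429) = sqrt(5955198249)/429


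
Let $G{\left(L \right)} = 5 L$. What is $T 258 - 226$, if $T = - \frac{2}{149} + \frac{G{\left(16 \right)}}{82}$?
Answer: $\frac{135890}{6109} \approx 22.244$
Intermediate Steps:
$T = \frac{5878}{6109}$ ($T = - \frac{2}{149} + \frac{5 \cdot 16}{82} = \left(-2\right) \frac{1}{149} + 80 \cdot \frac{1}{82} = - \frac{2}{149} + \frac{40}{41} = \frac{5878}{6109} \approx 0.96219$)
$T 258 - 226 = \frac{5878}{6109} \cdot 258 - 226 = \frac{1516524}{6109} - 226 = \frac{135890}{6109}$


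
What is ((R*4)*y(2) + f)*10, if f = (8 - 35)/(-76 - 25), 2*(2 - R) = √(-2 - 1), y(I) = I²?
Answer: 32590/101 - 80*I*√3 ≈ 322.67 - 138.56*I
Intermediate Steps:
R = 2 - I*√3/2 (R = 2 - √(-2 - 1)/2 = 2 - I*√3/2 ≈ 2.0 - 0.86602*I)
f = 27/101 (f = -27/(-101) = -27*(-1/101) = 27/101 ≈ 0.26733)
((R*4)*y(2) + f)*10 = (((2 - I*√3/2)*4)*2² + 27/101)*10 = ((8 - 2*I*√3)*4 + 27/101)*10 = ((32 - 8*I*√3) + 27/101)*10 = (3259/101 - 8*I*√3)*10 = 32590/101 - 80*I*√3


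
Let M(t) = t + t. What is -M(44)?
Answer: -88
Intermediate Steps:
M(t) = 2*t
-M(44) = -2*44 = -1*88 = -88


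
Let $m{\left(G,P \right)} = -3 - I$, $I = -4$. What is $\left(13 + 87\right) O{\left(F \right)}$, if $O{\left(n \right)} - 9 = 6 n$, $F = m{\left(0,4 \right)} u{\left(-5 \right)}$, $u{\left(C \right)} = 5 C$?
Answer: $-14100$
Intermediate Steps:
$m{\left(G,P \right)} = 1$ ($m{\left(G,P \right)} = -3 - -4 = -3 + 4 = 1$)
$F = -25$ ($F = 1 \cdot 5 \left(-5\right) = 1 \left(-25\right) = -25$)
$O{\left(n \right)} = 9 + 6 n$
$\left(13 + 87\right) O{\left(F \right)} = \left(13 + 87\right) \left(9 + 6 \left(-25\right)\right) = 100 \left(9 - 150\right) = 100 \left(-141\right) = -14100$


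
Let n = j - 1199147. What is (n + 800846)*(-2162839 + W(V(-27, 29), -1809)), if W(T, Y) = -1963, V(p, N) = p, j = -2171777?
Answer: 5563709994556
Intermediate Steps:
n = -3370924 (n = -2171777 - 1199147 = -3370924)
(n + 800846)*(-2162839 + W(V(-27, 29), -1809)) = (-3370924 + 800846)*(-2162839 - 1963) = -2570078*(-2164802) = 5563709994556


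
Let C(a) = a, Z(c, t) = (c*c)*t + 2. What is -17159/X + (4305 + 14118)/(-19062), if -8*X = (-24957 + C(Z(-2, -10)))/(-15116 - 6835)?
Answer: 6382028584531/52939410 ≈ 1.2055e+5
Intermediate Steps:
Z(c, t) = 2 + t*c² (Z(c, t) = c²*t + 2 = t*c² + 2 = 2 + t*c²)
X = -24995/175608 (X = -(-24957 + (2 - 10*(-2)²))/(8*(-15116 - 6835)) = -(-24957 + (2 - 10*4))/(8*(-21951)) = -(-24957 + (2 - 40))*(-1)/(8*21951) = -(-24957 - 38)*(-1)/(8*21951) = -(-24995)*(-1)/(8*21951) = -⅛*24995/21951 = -24995/175608 ≈ -0.14233)
-17159/X + (4305 + 14118)/(-19062) = -17159/(-24995/175608) + (4305 + 14118)/(-19062) = -17159*(-175608/24995) + 18423*(-1/19062) = 3013257672/24995 - 2047/2118 = 6382028584531/52939410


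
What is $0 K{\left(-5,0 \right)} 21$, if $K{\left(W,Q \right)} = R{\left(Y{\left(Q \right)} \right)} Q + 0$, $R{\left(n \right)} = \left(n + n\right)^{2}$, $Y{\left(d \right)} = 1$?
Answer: $0$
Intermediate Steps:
$R{\left(n \right)} = 4 n^{2}$ ($R{\left(n \right)} = \left(2 n\right)^{2} = 4 n^{2}$)
$K{\left(W,Q \right)} = 4 Q$ ($K{\left(W,Q \right)} = 4 \cdot 1^{2} Q + 0 = 4 \cdot 1 Q + 0 = 4 Q + 0 = 4 Q$)
$0 K{\left(-5,0 \right)} 21 = 0 \cdot 4 \cdot 0 \cdot 21 = 0 \cdot 0 \cdot 21 = 0 \cdot 21 = 0$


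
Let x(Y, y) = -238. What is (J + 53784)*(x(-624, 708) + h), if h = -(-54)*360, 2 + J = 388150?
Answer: 8485978264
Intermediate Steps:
J = 388148 (J = -2 + 388150 = 388148)
h = 19440 (h = -1*(-19440) = 19440)
(J + 53784)*(x(-624, 708) + h) = (388148 + 53784)*(-238 + 19440) = 441932*19202 = 8485978264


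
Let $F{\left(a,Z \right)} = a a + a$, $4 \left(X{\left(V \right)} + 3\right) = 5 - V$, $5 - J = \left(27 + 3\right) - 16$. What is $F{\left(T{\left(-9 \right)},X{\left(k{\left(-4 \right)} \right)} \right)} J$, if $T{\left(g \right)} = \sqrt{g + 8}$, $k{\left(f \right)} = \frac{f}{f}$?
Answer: $9 - 9 i \approx 9.0 - 9.0 i$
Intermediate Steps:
$k{\left(f \right)} = 1$
$J = -9$ ($J = 5 - \left(\left(27 + 3\right) - 16\right) = 5 - \left(30 - 16\right) = 5 - 14 = -9$)
$T{\left(g \right)} = \sqrt{8 + g}$
$X{\left(V \right)} = - \frac{7}{4} - \frac{V}{4}$ ($X{\left(V \right)} = -3 + \frac{5 - V}{4} = -3 - \left(- \frac{5}{4} + \frac{V}{4}\right) = - \frac{7}{4} - \frac{V}{4}$)
$F{\left(a,Z \right)} = a + a^{2}$ ($F{\left(a,Z \right)} = a^{2} + a = a + a^{2}$)
$F{\left(T{\left(-9 \right)},X{\left(k{\left(-4 \right)} \right)} \right)} J = \sqrt{8 - 9} \left(1 + \sqrt{8 - 9}\right) \left(-9\right) = \sqrt{-1} \left(1 + \sqrt{-1}\right) \left(-9\right) = i \left(1 + i\right) \left(-9\right) = - 9 i \left(1 + i\right)$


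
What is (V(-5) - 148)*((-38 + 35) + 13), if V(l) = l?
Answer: -1530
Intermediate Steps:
(V(-5) - 148)*((-38 + 35) + 13) = (-5 - 148)*((-38 + 35) + 13) = -153*(-3 + 13) = -153*10 = -1530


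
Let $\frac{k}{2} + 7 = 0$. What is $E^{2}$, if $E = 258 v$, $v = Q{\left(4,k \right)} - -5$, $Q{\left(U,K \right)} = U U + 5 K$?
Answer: $159820164$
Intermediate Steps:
$k = -14$ ($k = -14 + 2 \cdot 0 = -14 + 0 = -14$)
$Q{\left(U,K \right)} = U^{2} + 5 K$
$v = -49$ ($v = \left(4^{2} + 5 \left(-14\right)\right) - -5 = \left(16 - 70\right) + 5 = -54 + 5 = -49$)
$E = -12642$ ($E = 258 \left(-49\right) = -12642$)
$E^{2} = \left(-12642\right)^{2} = 159820164$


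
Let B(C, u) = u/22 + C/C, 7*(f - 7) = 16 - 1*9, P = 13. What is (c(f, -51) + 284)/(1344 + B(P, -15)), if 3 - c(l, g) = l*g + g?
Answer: 16412/29575 ≈ 0.55493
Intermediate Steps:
f = 8 (f = 7 + (16 - 1*9)/7 = 7 + (16 - 9)/7 = 7 + (1/7)*7 = 7 + 1 = 8)
c(l, g) = 3 - g - g*l (c(l, g) = 3 - (l*g + g) = 3 - (g*l + g) = 3 - (g + g*l) = 3 + (-g - g*l) = 3 - g - g*l)
B(C, u) = 1 + u/22 (B(C, u) = u*(1/22) + 1 = u/22 + 1 = 1 + u/22)
(c(f, -51) + 284)/(1344 + B(P, -15)) = ((3 - 1*(-51) - 1*(-51)*8) + 284)/(1344 + (1 + (1/22)*(-15))) = ((3 + 51 + 408) + 284)/(1344 + (1 - 15/22)) = (462 + 284)/(1344 + 7/22) = 746/(29575/22) = 746*(22/29575) = 16412/29575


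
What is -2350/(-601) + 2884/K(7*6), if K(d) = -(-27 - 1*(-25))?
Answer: 868992/601 ≈ 1445.9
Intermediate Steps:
K(d) = 2 (K(d) = -(-27 + 25) = -1*(-2) = 2)
-2350/(-601) + 2884/K(7*6) = -2350/(-601) + 2884/2 = -2350*(-1/601) + 2884*(½) = 2350/601 + 1442 = 868992/601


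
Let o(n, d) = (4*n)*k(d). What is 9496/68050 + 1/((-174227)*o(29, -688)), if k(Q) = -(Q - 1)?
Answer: 66115514181479/473795360400700 ≈ 0.13954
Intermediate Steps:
k(Q) = 1 - Q (k(Q) = -(-1 + Q) = 1 - Q)
o(n, d) = 4*n*(1 - d) (o(n, d) = (4*n)*(1 - d) = 4*n*(1 - d))
9496/68050 + 1/((-174227)*o(29, -688)) = 9496/68050 + 1/((-174227)*((4*29*(1 - 1*(-688))))) = 9496*(1/68050) - 1/(116*(1 + 688))/174227 = 4748/34025 - 1/(174227*(4*29*689)) = 4748/34025 - 1/174227/79924 = 4748/34025 - 1/174227*1/79924 = 4748/34025 - 1/13924918748 = 66115514181479/473795360400700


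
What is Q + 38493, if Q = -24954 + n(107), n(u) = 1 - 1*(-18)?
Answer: 13558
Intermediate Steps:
n(u) = 19 (n(u) = 1 + 18 = 19)
Q = -24935 (Q = -24954 + 19 = -24935)
Q + 38493 = -24935 + 38493 = 13558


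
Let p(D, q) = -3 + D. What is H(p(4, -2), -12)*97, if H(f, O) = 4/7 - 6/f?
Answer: -3686/7 ≈ -526.57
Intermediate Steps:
H(f, O) = 4/7 - 6/f (H(f, O) = 4*(1/7) - 6/f = 4/7 - 6/f)
H(p(4, -2), -12)*97 = (4/7 - 6/(-3 + 4))*97 = (4/7 - 6/1)*97 = (4/7 - 6*1)*97 = (4/7 - 6)*97 = -38/7*97 = -3686/7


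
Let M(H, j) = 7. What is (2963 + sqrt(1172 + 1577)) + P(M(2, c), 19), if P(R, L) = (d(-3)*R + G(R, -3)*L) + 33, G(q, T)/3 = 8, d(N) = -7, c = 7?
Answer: 3403 + sqrt(2749) ≈ 3455.4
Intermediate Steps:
G(q, T) = 24 (G(q, T) = 3*8 = 24)
P(R, L) = 33 - 7*R + 24*L (P(R, L) = (-7*R + 24*L) + 33 = 33 - 7*R + 24*L)
(2963 + sqrt(1172 + 1577)) + P(M(2, c), 19) = (2963 + sqrt(1172 + 1577)) + (33 - 7*7 + 24*19) = (2963 + sqrt(2749)) + (33 - 49 + 456) = (2963 + sqrt(2749)) + 440 = 3403 + sqrt(2749)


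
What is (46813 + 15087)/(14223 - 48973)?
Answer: -1238/695 ≈ -1.7813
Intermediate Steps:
(46813 + 15087)/(14223 - 48973) = 61900/(-34750) = 61900*(-1/34750) = -1238/695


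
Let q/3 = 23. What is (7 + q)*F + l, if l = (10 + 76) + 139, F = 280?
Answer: 21505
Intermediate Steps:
q = 69 (q = 3*23 = 69)
l = 225 (l = 86 + 139 = 225)
(7 + q)*F + l = (7 + 69)*280 + 225 = 76*280 + 225 = 21280 + 225 = 21505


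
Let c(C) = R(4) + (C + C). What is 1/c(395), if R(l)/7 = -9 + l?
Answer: 1/755 ≈ 0.0013245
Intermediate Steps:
R(l) = -63 + 7*l (R(l) = 7*(-9 + l) = -63 + 7*l)
c(C) = -35 + 2*C (c(C) = (-63 + 7*4) + (C + C) = (-63 + 28) + 2*C = -35 + 2*C)
1/c(395) = 1/(-35 + 2*395) = 1/(-35 + 790) = 1/755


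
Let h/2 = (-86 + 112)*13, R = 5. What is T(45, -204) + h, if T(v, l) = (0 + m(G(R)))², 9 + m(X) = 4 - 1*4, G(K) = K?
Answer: 757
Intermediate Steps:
m(X) = -9 (m(X) = -9 + (4 - 1*4) = -9 + (4 - 4) = -9 + 0 = -9)
T(v, l) = 81 (T(v, l) = (0 - 9)² = (-9)² = 81)
h = 676 (h = 2*((-86 + 112)*13) = 2*(26*13) = 2*338 = 676)
T(45, -204) + h = 81 + 676 = 757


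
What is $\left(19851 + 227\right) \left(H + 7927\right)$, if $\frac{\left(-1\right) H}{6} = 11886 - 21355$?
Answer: $1299869798$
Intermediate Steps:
$H = 56814$ ($H = - 6 \left(11886 - 21355\right) = \left(-6\right) \left(-9469\right) = 56814$)
$\left(19851 + 227\right) \left(H + 7927\right) = \left(19851 + 227\right) \left(56814 + 7927\right) = 20078 \cdot 64741 = 1299869798$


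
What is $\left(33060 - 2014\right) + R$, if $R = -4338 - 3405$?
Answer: $23303$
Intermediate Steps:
$R = -7743$
$\left(33060 - 2014\right) + R = \left(33060 - 2014\right) - 7743 = 31046 - 7743 = 23303$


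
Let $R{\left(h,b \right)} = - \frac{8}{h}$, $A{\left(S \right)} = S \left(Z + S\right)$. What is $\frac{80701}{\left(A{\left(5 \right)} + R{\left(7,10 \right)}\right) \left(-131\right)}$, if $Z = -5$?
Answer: $\frac{564907}{1048} \approx 539.03$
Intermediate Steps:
$A{\left(S \right)} = S \left(-5 + S\right)$
$\frac{80701}{\left(A{\left(5 \right)} + R{\left(7,10 \right)}\right) \left(-131\right)} = \frac{80701}{\left(5 \left(-5 + 5\right) - \frac{8}{7}\right) \left(-131\right)} = \frac{80701}{\left(5 \cdot 0 - \frac{8}{7}\right) \left(-131\right)} = \frac{80701}{\left(0 - \frac{8}{7}\right) \left(-131\right)} = \frac{80701}{\left(- \frac{8}{7}\right) \left(-131\right)} = \frac{80701}{\frac{1048}{7}} = 80701 \cdot \frac{7}{1048} = \frac{564907}{1048}$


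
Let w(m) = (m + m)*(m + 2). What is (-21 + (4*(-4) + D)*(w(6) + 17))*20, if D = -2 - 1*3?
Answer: -47880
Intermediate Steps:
w(m) = 2*m*(2 + m) (w(m) = (2*m)*(2 + m) = 2*m*(2 + m))
D = -5 (D = -2 - 3 = -5)
(-21 + (4*(-4) + D)*(w(6) + 17))*20 = (-21 + (4*(-4) - 5)*(2*6*(2 + 6) + 17))*20 = (-21 + (-16 - 5)*(2*6*8 + 17))*20 = (-21 - 21*(96 + 17))*20 = (-21 - 21*113)*20 = (-21 - 2373)*20 = -2394*20 = -47880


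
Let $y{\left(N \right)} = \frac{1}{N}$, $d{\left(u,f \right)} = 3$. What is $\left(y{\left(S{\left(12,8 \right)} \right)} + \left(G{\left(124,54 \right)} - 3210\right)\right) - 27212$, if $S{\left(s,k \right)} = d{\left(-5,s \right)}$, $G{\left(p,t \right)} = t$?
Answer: $- \frac{91103}{3} \approx -30368.0$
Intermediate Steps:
$S{\left(s,k \right)} = 3$
$\left(y{\left(S{\left(12,8 \right)} \right)} + \left(G{\left(124,54 \right)} - 3210\right)\right) - 27212 = \left(\frac{1}{3} + \left(54 - 3210\right)\right) - 27212 = \left(\frac{1}{3} - 3156\right) - 27212 = - \frac{9467}{3} - 27212 = - \frac{91103}{3}$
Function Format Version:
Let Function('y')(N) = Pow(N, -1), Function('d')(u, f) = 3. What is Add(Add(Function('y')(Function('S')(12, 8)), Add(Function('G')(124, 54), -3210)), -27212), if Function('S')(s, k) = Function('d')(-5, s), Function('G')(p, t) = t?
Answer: Rational(-91103, 3) ≈ -30368.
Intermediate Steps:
Function('S')(s, k) = 3
Add(Add(Function('y')(Function('S')(12, 8)), Add(Function('G')(124, 54), -3210)), -27212) = Add(Add(Pow(3, -1), Add(54, -3210)), -27212) = Add(Add(Rational(1, 3), -3156), -27212) = Add(Rational(-9467, 3), -27212) = Rational(-91103, 3)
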